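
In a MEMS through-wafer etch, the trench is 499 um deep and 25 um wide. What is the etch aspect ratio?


Step 1: AR = depth / width
Step 2: AR = 499 / 25
AR = 20.0


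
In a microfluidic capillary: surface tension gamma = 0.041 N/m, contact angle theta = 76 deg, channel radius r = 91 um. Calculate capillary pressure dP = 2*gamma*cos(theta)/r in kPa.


Step 1: cos(76 deg) = 0.2419
Step 2: Convert r to m: r = 91e-6 m
Step 3: dP = 2 * 0.041 * 0.2419 / 91e-6 = 218.0 Pa
Step 4: Convert Pa to kPa (divide by 1000).
dP = 0.22 kPa


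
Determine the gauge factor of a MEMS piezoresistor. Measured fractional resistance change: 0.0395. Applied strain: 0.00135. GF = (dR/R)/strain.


Step 1: Identify values.
dR/R = 0.0395, strain = 0.00135
Step 2: GF = (dR/R) / strain = 0.0395 / 0.00135
GF = 29.3


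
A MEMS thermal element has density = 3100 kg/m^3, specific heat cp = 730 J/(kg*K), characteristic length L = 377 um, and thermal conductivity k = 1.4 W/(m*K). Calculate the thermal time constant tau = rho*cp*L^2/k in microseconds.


Step 1: Convert L to m: L = 377e-6 m
Step 2: L^2 = (377e-6)^2 = 1.42129e-07 m^2
Step 3: tau = 3100 * 730 * 1.42129e-07 / 1.4 = 2.2974137643e-01 s
Step 4: Convert to microseconds (multiply by 1e6).
tau = 229741.376 us


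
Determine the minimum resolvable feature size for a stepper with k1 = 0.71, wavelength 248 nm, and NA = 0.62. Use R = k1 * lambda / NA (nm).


Step 1: Identify values: k1 = 0.71, lambda = 248 nm, NA = 0.62
Step 2: R = k1 * lambda / NA
R = 0.71 * 248 / 0.62
R = 284.0 nm


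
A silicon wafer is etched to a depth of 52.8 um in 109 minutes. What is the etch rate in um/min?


Step 1: Etch rate = depth / time
Step 2: rate = 52.8 / 109
rate = 0.484 um/min


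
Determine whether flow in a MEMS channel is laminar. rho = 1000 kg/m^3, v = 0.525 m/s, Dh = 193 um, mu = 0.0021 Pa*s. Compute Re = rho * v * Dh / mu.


Step 1: Convert Dh to meters: Dh = 193e-6 m
Step 2: Re = rho * v * Dh / mu
Re = 1000 * 0.525 * 193e-6 / 0.0021
Re = 48.25
Since Re = 48.25 is below ~2300, the flow is laminar.


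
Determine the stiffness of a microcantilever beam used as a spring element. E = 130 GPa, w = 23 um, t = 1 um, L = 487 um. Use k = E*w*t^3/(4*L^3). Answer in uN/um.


Step 1: Convert E to consistent units (1 GPa = 1000 uN/um^2).
E = 130 GPa = 130000 uN/um^2
Step 2: Compute t^3 = 1^3 = 1
Step 3: Compute L^3 = 487^3 = 115501303
Step 4: k = 130000 * 23 * 1 / (4 * 115501303)
k = 0.0065 uN/um


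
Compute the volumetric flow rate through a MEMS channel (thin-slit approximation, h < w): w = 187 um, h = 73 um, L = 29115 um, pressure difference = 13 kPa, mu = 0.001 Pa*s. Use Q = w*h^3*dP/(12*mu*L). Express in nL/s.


Step 1: Convert all dimensions to SI (meters).
w = 187e-6 m, h = 73e-6 m, L = 29115e-6 m, dP = 13e3 Pa
Step 2: Q = w * h^3 * dP / (12 * mu * L)
Q = 187e-6 * (73e-6)^3 * 13e3 / (12 * 0.001 * 29115e-6) = 2.70679583e-09 m^3/s
Step 3: Convert Q from m^3/s to nL/s (1 m^3 = 1e12 nL, so multiply by 1e12).
Q = 2706.796 nL/s


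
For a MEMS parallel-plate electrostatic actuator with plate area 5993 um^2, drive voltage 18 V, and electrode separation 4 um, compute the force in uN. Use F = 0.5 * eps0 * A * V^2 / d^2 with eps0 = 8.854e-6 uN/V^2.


Step 1: Identify parameters.
eps0 = 8.854e-6 uN/V^2, A = 5993 um^2, V = 18 V, d = 4 um
Step 2: Compute V^2 = 18^2 = 324
Step 3: Compute d^2 = 4^2 = 16
Step 4: F = 0.5 * 8.854e-6 * 5993 * 324 / 16
F = 0.537 uN


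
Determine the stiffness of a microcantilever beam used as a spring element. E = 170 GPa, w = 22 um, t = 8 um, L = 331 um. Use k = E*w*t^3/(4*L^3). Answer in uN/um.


Step 1: Convert E to consistent units (1 GPa = 1000 uN/um^2).
E = 170 GPa = 170000 uN/um^2
Step 2: Compute t^3 = 8^3 = 512
Step 3: Compute L^3 = 331^3 = 36264691
Step 4: k = 170000 * 22 * 512 / (4 * 36264691)
k = 13.2007 uN/um


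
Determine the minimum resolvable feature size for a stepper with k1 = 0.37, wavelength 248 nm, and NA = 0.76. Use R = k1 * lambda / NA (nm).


Step 1: Identify values: k1 = 0.37, lambda = 248 nm, NA = 0.76
Step 2: R = k1 * lambda / NA
R = 0.37 * 248 / 0.76
R = 120.7 nm


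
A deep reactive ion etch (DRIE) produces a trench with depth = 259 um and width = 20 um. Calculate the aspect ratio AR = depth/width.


Step 1: AR = depth / width
Step 2: AR = 259 / 20
AR = 13.0


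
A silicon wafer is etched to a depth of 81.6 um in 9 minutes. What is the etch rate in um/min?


Step 1: Etch rate = depth / time
Step 2: rate = 81.6 / 9
rate = 9.067 um/min


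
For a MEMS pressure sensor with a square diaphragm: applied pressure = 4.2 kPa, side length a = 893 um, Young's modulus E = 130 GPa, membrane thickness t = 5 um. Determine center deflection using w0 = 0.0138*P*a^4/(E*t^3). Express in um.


Step 1: Convert pressure to compatible units (E is in GPa, so P in GPa).
P = 4.2 kPa = 4.2e-6 GPa
Step 2: Compute numerator: 0.0138 * P * a^4.
a^4 = 893^4 = 635924907601
numerator = 0.0138 * 4.2e-6 * 635924907601 = 3.685821e+04
Step 3: Compute denominator: E * t^3 = 130 * 5^3 = 16250
Step 4: w0 = numerator / denominator = 3.685821e+04 / 16250 = 2.2682 um


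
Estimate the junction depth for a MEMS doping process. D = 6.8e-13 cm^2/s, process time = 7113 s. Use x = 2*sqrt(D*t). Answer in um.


Step 1: Compute D*t = 6.8e-13 * 7113 = 4.83684e-09 cm^2
Step 2: sqrt(D*t) = 6.95474e-05 cm
Step 3: x = 2 * 6.95474e-05 cm = 1.390948e-04 cm
Step 4: Convert to um (1 cm = 1e4 um): x = 1.391 um


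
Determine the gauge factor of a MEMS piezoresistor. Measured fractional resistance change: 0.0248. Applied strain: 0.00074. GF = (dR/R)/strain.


Step 1: Identify values.
dR/R = 0.0248, strain = 0.00074
Step 2: GF = (dR/R) / strain = 0.0248 / 0.00074
GF = 33.5


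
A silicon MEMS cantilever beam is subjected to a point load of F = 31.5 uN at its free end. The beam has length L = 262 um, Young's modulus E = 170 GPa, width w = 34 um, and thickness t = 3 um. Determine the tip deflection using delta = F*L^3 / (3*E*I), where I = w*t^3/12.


Step 1: Calculate the second moment of area.
I = w * t^3 / 12 = 34 * 3^3 / 12 = 76.5 um^4
Step 2: Convert E to consistent units (1 GPa = 1000 uN/um^2).
E = 170 GPa = 170000 uN/um^2
Step 3: Calculate tip deflection.
delta = F * L^3 / (3 * E * I)
delta = 31.5 * 262^3 / (3 * 170000 * 76.5)
delta = 14.5205 um


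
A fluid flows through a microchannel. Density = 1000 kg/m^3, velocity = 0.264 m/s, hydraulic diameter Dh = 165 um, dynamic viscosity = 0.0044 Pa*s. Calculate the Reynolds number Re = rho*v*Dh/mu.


Step 1: Convert Dh to meters: Dh = 165e-6 m
Step 2: Re = rho * v * Dh / mu
Re = 1000 * 0.264 * 165e-6 / 0.0044
Re = 9.9


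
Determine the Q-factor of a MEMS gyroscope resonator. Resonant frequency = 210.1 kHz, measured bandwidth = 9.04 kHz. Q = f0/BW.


Step 1: Q = f0 / bandwidth
Step 2: Q = 210.1 / 9.04
Q = 23.2


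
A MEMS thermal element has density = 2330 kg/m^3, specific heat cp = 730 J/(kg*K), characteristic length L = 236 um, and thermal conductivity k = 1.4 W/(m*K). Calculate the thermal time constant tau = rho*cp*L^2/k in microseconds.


Step 1: Convert L to m: L = 236e-6 m
Step 2: L^2 = (236e-6)^2 = 5.5696e-08 m^2
Step 3: tau = 2330 * 730 * 5.5696e-08 / 1.4 = 6.766666171e-02 s
Step 4: Convert to microseconds (multiply by 1e6).
tau = 67666.662 us


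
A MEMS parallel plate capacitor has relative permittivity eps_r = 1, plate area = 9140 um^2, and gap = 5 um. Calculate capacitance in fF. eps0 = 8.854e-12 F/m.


Step 1: Convert area to m^2: A = 9140e-12 m^2
Step 2: Convert gap to m: d = 5e-6 m
Step 3: C = eps0 * eps_r * A / d
C = 8.854e-12 * 1 * 9140e-12 / 5e-6
Step 4: Convert to fF (multiply by 1e15).
C = 16.19 fF


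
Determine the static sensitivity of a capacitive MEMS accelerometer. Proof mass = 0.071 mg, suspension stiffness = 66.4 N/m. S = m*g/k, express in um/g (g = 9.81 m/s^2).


Step 1: Convert mass: m = 0.071 mg = 7.10e-08 kg
Step 2: S = m * g / k = 7.10e-08 * 9.81 / 66.4
Step 3: S = 1.05e-08 m/g
Step 4: Convert to um/g: S = 0.01 um/g


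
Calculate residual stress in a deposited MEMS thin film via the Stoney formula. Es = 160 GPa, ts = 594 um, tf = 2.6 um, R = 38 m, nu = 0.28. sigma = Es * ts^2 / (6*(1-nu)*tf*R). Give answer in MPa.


Step 1: Compute numerator: Es * ts^2 = 160 * 594^2 = 56453760 (GPa*um^2)
Step 2: Compute denominator (R in um): 6*(1-nu)*tf*R = 6*0.72*2.6*38e6 = 426816000.0 (um^2)
Step 3: sigma (GPa) = 56453760 / 426816000.0 = 1.32267e-01 GPa
Step 4: Convert to MPa (x1000): sigma = 132.3 MPa


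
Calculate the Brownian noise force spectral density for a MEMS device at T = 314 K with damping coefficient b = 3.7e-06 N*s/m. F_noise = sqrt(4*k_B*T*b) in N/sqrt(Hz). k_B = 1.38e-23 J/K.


Step 1: Compute 4 * k_B * T * b
= 4 * 1.38e-23 * 314 * 3.7e-06
= 6.4131e-26 N^2/Hz
Step 2: F_noise = sqrt(6.4131e-26)
F_noise = 2.53e-13 N/sqrt(Hz)


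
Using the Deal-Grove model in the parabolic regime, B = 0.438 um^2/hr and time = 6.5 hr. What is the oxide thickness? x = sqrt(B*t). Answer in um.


Step 1: Compute B*t = 0.438 * 6.5 = 2.847
Step 2: x = sqrt(2.847)
x = 1.687 um


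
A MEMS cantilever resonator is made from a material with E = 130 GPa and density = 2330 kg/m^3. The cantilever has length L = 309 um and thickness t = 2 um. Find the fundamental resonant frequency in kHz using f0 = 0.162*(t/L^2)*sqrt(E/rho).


Step 1: Convert units to SI.
t_SI = 2e-6 m, L_SI = 309e-6 m
Step 2: Calculate sqrt(E/rho).
sqrt(130e9 / 2330) = 7469.54 m/s
Step 3: Compute f0.
f0 = 0.162 * 2e-6 / (309e-6)^2 * 7469.54 = 25346.7 Hz = 25.35 kHz


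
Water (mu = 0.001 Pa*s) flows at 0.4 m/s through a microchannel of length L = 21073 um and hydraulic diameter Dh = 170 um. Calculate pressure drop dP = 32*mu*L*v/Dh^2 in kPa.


Step 1: Convert to SI: L = 21073e-6 m, Dh = 170e-6 m
Step 2: dP = 32 * 0.001 * 21073e-6 * 0.4 / (170e-6)^2
Step 3: dP = 9333.37 Pa
Step 4: Convert to kPa: dP = 9.33 kPa


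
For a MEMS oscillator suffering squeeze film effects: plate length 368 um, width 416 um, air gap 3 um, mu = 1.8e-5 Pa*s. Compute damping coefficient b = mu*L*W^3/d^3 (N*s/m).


Step 1: Convert to SI.
L = 368e-6 m, W = 416e-6 m, d = 3e-6 m
Step 2: W^3 = (416e-6)^3 = 7.20e-11 m^3
Step 3: d^3 = (3e-6)^3 = 2.70e-17 m^3
Step 4: b = 1.8e-5 * 368e-6 * 7.20e-11 / 2.70e-17
b = 1.77e-02 N*s/m


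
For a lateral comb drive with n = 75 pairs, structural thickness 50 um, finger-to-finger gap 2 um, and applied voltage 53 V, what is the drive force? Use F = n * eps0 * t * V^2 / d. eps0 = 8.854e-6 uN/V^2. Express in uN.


Step 1: Parameters: n=75, eps0=8.854e-6 uN/V^2, t=50 um, V=53 V, d=2 um
Step 2: V^2 = 2809
Step 3: F = 75 * 8.854e-6 * 50 * 2809 / 2
F = 46.633 uN


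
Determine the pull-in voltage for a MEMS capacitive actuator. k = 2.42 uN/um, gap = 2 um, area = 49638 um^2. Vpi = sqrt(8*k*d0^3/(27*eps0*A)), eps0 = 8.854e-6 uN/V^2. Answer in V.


Step 1: Compute numerator: 8 * k * d0^3 = 8 * 2.42 * 2^3 = 154.88
Step 2: Compute denominator: 27 * eps0 * A = 27 * 8.854e-6 * 49638 = 11.866361
Step 3: Vpi = sqrt(154.88 / 11.866361)
Vpi = 3.61 V


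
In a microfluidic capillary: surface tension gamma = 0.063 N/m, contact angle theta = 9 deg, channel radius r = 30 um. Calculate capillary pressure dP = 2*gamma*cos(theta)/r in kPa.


Step 1: cos(9 deg) = 0.9877
Step 2: Convert r to m: r = 30e-6 m
Step 3: dP = 2 * 0.063 * 0.9877 / 30e-6 = 4148.3 Pa
Step 4: Convert Pa to kPa (divide by 1000).
dP = 4.15 kPa


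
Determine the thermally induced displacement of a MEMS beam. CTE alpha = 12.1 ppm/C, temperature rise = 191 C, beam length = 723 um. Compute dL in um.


Step 1: Convert CTE: alpha = 12.1 ppm/C = 12.1e-6 /C
Step 2: dL = 12.1e-6 * 191 * 723
dL = 1.6709 um


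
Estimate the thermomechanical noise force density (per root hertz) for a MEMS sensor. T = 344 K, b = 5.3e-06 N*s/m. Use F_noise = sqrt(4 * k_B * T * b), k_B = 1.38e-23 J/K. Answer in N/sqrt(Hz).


Step 1: Compute 4 * k_B * T * b
= 4 * 1.38e-23 * 344 * 5.3e-06
= 1.0064e-25 N^2/Hz
Step 2: F_noise = sqrt(1.0064e-25)
F_noise = 3.17e-13 N/sqrt(Hz)


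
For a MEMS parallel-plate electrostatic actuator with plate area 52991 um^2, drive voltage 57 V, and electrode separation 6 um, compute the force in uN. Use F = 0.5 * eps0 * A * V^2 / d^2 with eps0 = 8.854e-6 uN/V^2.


Step 1: Identify parameters.
eps0 = 8.854e-6 uN/V^2, A = 52991 um^2, V = 57 V, d = 6 um
Step 2: Compute V^2 = 57^2 = 3249
Step 3: Compute d^2 = 6^2 = 36
Step 4: F = 0.5 * 8.854e-6 * 52991 * 3249 / 36
F = 21.172 uN


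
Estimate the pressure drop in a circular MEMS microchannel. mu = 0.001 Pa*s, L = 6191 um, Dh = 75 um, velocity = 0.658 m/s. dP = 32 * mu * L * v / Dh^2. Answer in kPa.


Step 1: Convert to SI: L = 6191e-6 m, Dh = 75e-6 m
Step 2: dP = 32 * 0.001 * 6191e-6 * 0.658 / (75e-6)^2
Step 3: dP = 23174.70 Pa
Step 4: Convert to kPa: dP = 23.17 kPa


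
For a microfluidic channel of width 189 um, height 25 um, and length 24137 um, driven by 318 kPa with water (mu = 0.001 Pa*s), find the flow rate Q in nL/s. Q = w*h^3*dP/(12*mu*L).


Step 1: Convert all dimensions to SI (meters).
w = 189e-6 m, h = 25e-6 m, L = 24137e-6 m, dP = 318e3 Pa
Step 2: Q = w * h^3 * dP / (12 * mu * L)
Q = 189e-6 * (25e-6)^3 * 318e3 / (12 * 0.001 * 24137e-6) = 3.24223443e-09 m^3/s
Step 3: Convert Q from m^3/s to nL/s (1 m^3 = 1e12 nL, so multiply by 1e12).
Q = 3242.234 nL/s


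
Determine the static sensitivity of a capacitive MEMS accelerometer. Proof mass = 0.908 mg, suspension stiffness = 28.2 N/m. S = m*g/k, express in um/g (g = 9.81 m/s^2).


Step 1: Convert mass: m = 0.908 mg = 9.08e-07 kg
Step 2: S = m * g / k = 9.08e-07 * 9.81 / 28.2
Step 3: S = 3.16e-07 m/g
Step 4: Convert to um/g: S = 0.316 um/g


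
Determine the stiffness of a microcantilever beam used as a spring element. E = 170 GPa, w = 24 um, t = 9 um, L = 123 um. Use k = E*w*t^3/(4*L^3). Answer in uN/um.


Step 1: Convert E to consistent units (1 GPa = 1000 uN/um^2).
E = 170 GPa = 170000 uN/um^2
Step 2: Compute t^3 = 9^3 = 729
Step 3: Compute L^3 = 123^3 = 1860867
Step 4: k = 170000 * 24 * 729 / (4 * 1860867)
k = 399.5879 uN/um


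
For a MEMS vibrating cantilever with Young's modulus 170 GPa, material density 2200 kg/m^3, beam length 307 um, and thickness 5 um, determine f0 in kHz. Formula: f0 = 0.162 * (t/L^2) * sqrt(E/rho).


Step 1: Convert units to SI.
t_SI = 5e-6 m, L_SI = 307e-6 m
Step 2: Calculate sqrt(E/rho).
sqrt(170e9 / 2200) = 8790.49 m/s
Step 3: Compute f0.
f0 = 0.162 * 5e-6 / (307e-6)^2 * 8790.49 = 75547.7 Hz = 75.55 kHz


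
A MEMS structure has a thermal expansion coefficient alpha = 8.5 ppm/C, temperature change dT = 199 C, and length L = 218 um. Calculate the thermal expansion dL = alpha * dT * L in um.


Step 1: Convert CTE: alpha = 8.5 ppm/C = 8.5e-6 /C
Step 2: dL = 8.5e-6 * 199 * 218
dL = 0.3687 um


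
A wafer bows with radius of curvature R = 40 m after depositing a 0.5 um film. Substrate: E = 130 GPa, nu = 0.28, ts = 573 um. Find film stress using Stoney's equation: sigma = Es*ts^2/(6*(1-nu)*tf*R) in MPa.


Step 1: Compute numerator: Es * ts^2 = 130 * 573^2 = 42682770 (GPa*um^2)
Step 2: Compute denominator (R in um): 6*(1-nu)*tf*R = 6*0.72*0.5*40e6 = 86400000.0 (um^2)
Step 3: sigma (GPa) = 42682770 / 86400000.0 = 4.94014e-01 GPa
Step 4: Convert to MPa (x1000): sigma = 494.0 MPa


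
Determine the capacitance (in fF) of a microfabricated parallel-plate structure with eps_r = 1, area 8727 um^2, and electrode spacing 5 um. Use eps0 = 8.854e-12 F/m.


Step 1: Convert area to m^2: A = 8727e-12 m^2
Step 2: Convert gap to m: d = 5e-6 m
Step 3: C = eps0 * eps_r * A / d
C = 8.854e-12 * 1 * 8727e-12 / 5e-6
Step 4: Convert to fF (multiply by 1e15).
C = 15.45 fF


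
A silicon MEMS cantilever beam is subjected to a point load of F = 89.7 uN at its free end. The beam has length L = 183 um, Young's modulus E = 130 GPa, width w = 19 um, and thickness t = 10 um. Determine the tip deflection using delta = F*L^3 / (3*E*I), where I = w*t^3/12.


Step 1: Calculate the second moment of area.
I = w * t^3 / 12 = 19 * 10^3 / 12 = 1583.3333 um^4
Step 2: Convert E to consistent units (1 GPa = 1000 uN/um^2).
E = 130 GPa = 130000 uN/um^2
Step 3: Calculate tip deflection.
delta = F * L^3 / (3 * E * I)
delta = 89.7 * 183^3 / (3 * 130000 * 1583.3333)
delta = 0.8902 um


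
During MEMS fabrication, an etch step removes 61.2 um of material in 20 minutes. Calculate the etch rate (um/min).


Step 1: Etch rate = depth / time
Step 2: rate = 61.2 / 20
rate = 3.06 um/min


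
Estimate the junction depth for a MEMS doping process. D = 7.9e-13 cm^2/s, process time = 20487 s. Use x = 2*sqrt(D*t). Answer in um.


Step 1: Compute D*t = 7.9e-13 * 20487 = 1.618473e-08 cm^2
Step 2: sqrt(D*t) = 1.27219e-04 cm
Step 3: x = 2 * 1.27219e-04 cm = 2.54438e-04 cm
Step 4: Convert to um (1 cm = 1e4 um): x = 2.544 um


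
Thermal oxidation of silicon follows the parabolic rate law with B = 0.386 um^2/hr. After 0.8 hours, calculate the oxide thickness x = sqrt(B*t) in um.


Step 1: Compute B*t = 0.386 * 0.8 = 0.3088
Step 2: x = sqrt(0.3088)
x = 0.556 um


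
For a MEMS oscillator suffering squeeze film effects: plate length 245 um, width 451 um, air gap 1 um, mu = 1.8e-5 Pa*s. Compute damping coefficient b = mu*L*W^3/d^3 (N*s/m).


Step 1: Convert to SI.
L = 245e-6 m, W = 451e-6 m, d = 1e-6 m
Step 2: W^3 = (451e-6)^3 = 9.17e-11 m^3
Step 3: d^3 = (1e-6)^3 = 1.00e-18 m^3
Step 4: b = 1.8e-5 * 245e-6 * 9.17e-11 / 1.00e-18
b = 4.05e-01 N*s/m


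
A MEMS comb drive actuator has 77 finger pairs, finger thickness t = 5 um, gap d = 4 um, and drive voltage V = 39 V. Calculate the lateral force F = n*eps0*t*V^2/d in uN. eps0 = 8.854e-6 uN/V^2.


Step 1: Parameters: n=77, eps0=8.854e-6 uN/V^2, t=5 um, V=39 V, d=4 um
Step 2: V^2 = 1521
Step 3: F = 77 * 8.854e-6 * 5 * 1521 / 4
F = 1.296 uN


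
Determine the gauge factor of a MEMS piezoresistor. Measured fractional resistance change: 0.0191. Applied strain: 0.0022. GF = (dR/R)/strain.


Step 1: Identify values.
dR/R = 0.0191, strain = 0.0022
Step 2: GF = (dR/R) / strain = 0.0191 / 0.0022
GF = 8.7


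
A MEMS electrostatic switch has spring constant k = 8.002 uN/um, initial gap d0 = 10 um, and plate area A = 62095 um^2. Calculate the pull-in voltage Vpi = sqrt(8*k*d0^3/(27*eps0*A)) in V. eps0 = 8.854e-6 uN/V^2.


Step 1: Compute numerator: 8 * k * d0^3 = 8 * 8.002 * 10^3 = 64016.0
Step 2: Compute denominator: 27 * eps0 * A = 27 * 8.854e-6 * 62095 = 14.844307
Step 3: Vpi = sqrt(64016.0 / 14.844307)
Vpi = 65.67 V


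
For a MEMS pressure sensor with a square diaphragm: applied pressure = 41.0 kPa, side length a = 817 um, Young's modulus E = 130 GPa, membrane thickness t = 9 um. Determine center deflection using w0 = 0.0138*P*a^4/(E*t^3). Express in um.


Step 1: Convert pressure to compatible units (E is in GPa, so P in GPa).
P = 41.0 kPa = 41.0e-6 GPa
Step 2: Compute numerator: 0.0138 * P * a^4.
a^4 = 817^4 = 445541565121
numerator = 0.0138 * 41.0e-6 * 445541565121 = 2.5209e+05
Step 3: Compute denominator: E * t^3 = 130 * 9^3 = 94770
Step 4: w0 = numerator / denominator = 2.5209e+05 / 94770 = 2.66 um


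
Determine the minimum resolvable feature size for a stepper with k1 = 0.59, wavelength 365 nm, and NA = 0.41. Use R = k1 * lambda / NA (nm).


Step 1: Identify values: k1 = 0.59, lambda = 365 nm, NA = 0.41
Step 2: R = k1 * lambda / NA
R = 0.59 * 365 / 0.41
R = 525.2 nm


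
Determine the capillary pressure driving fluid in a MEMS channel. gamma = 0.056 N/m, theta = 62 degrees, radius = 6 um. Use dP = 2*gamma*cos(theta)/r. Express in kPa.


Step 1: cos(62 deg) = 0.4695
Step 2: Convert r to m: r = 6e-6 m
Step 3: dP = 2 * 0.056 * 0.4695 / 6e-6 = 8764.0 Pa
Step 4: Convert Pa to kPa (divide by 1000).
dP = 8.76 kPa


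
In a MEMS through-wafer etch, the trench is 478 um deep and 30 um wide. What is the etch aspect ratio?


Step 1: AR = depth / width
Step 2: AR = 478 / 30
AR = 15.9


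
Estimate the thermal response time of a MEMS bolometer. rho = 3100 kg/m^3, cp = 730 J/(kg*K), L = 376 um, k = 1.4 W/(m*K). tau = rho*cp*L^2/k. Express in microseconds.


Step 1: Convert L to m: L = 376e-6 m
Step 2: L^2 = (376e-6)^2 = 1.41376e-07 m^2
Step 3: tau = 3100 * 730 * 1.41376e-07 / 1.4 = 2.2852420571e-01 s
Step 4: Convert to microseconds (multiply by 1e6).
tau = 228524.206 us


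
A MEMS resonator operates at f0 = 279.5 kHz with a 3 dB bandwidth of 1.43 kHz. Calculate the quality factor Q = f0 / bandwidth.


Step 1: Q = f0 / bandwidth
Step 2: Q = 279.5 / 1.43
Q = 195.5


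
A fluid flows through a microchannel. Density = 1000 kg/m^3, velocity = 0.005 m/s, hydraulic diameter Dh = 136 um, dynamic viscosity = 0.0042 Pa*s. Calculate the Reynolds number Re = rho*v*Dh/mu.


Step 1: Convert Dh to meters: Dh = 136e-6 m
Step 2: Re = rho * v * Dh / mu
Re = 1000 * 0.005 * 136e-6 / 0.0042
Re = 0.162


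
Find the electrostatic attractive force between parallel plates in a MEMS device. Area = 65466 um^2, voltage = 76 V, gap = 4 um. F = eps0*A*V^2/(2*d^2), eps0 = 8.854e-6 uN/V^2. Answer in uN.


Step 1: Identify parameters.
eps0 = 8.854e-6 uN/V^2, A = 65466 um^2, V = 76 V, d = 4 um
Step 2: Compute V^2 = 76^2 = 5776
Step 3: Compute d^2 = 4^2 = 16
Step 4: F = 0.5 * 8.854e-6 * 65466 * 5776 / 16
F = 104.624 uN


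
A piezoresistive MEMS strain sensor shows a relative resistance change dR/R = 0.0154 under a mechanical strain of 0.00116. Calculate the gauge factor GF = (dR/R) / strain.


Step 1: Identify values.
dR/R = 0.0154, strain = 0.00116
Step 2: GF = (dR/R) / strain = 0.0154 / 0.00116
GF = 13.3


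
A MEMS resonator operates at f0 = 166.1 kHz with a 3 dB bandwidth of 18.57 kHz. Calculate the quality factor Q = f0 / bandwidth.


Step 1: Q = f0 / bandwidth
Step 2: Q = 166.1 / 18.57
Q = 8.9


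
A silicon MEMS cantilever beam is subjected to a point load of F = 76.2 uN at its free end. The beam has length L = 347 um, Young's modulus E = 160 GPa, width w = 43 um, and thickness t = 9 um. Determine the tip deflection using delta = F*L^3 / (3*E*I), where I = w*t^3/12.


Step 1: Calculate the second moment of area.
I = w * t^3 / 12 = 43 * 9^3 / 12 = 2612.25 um^4
Step 2: Convert E to consistent units (1 GPa = 1000 uN/um^2).
E = 160 GPa = 160000 uN/um^2
Step 3: Calculate tip deflection.
delta = F * L^3 / (3 * E * I)
delta = 76.2 * 347^3 / (3 * 160000 * 2612.25)
delta = 2.5391 um


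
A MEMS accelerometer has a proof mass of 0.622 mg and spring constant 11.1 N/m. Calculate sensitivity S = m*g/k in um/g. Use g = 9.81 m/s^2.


Step 1: Convert mass: m = 0.622 mg = 6.22e-07 kg
Step 2: S = m * g / k = 6.22e-07 * 9.81 / 11.1
Step 3: S = 5.50e-07 m/g
Step 4: Convert to um/g: S = 0.55 um/g


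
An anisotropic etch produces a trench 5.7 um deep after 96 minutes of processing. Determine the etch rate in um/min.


Step 1: Etch rate = depth / time
Step 2: rate = 5.7 / 96
rate = 0.059 um/min


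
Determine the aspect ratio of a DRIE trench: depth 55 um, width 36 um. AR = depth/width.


Step 1: AR = depth / width
Step 2: AR = 55 / 36
AR = 1.5


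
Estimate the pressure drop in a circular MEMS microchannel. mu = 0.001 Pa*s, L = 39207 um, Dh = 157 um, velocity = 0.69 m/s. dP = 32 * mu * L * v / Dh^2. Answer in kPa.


Step 1: Convert to SI: L = 39207e-6 m, Dh = 157e-6 m
Step 2: dP = 32 * 0.001 * 39207e-6 * 0.69 / (157e-6)^2
Step 3: dP = 35120.72 Pa
Step 4: Convert to kPa: dP = 35.12 kPa


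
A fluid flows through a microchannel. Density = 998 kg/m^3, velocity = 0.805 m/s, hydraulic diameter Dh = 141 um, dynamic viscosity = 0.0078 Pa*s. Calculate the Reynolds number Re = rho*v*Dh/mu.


Step 1: Convert Dh to meters: Dh = 141e-6 m
Step 2: Re = rho * v * Dh / mu
Re = 998 * 0.805 * 141e-6 / 0.0078
Re = 14.523


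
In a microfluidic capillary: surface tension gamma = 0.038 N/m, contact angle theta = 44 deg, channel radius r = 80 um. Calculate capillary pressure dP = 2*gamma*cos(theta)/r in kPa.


Step 1: cos(44 deg) = 0.7193
Step 2: Convert r to m: r = 80e-6 m
Step 3: dP = 2 * 0.038 * 0.7193 / 80e-6 = 683.3 Pa
Step 4: Convert Pa to kPa (divide by 1000).
dP = 0.68 kPa


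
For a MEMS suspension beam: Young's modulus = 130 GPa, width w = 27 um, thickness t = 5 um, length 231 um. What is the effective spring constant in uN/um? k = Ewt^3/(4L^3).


Step 1: Convert E to consistent units (1 GPa = 1000 uN/um^2).
E = 130 GPa = 130000 uN/um^2
Step 2: Compute t^3 = 5^3 = 125
Step 3: Compute L^3 = 231^3 = 12326391
Step 4: k = 130000 * 27 * 125 / (4 * 12326391)
k = 8.8986 uN/um


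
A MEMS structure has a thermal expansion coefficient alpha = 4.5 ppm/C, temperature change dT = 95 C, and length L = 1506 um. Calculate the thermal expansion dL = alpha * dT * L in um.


Step 1: Convert CTE: alpha = 4.5 ppm/C = 4.5e-6 /C
Step 2: dL = 4.5e-6 * 95 * 1506
dL = 0.6438 um


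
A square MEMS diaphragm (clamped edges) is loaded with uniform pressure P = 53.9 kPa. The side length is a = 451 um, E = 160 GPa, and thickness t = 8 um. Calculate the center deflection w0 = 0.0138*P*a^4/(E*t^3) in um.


Step 1: Convert pressure to compatible units (E is in GPa, so P in GPa).
P = 53.9 kPa = 53.9e-6 GPa
Step 2: Compute numerator: 0.0138 * P * a^4.
a^4 = 451^4 = 41371966801
numerator = 0.0138 * 53.9e-6 * 41371966801 = 3.07733e+04
Step 3: Compute denominator: E * t^3 = 160 * 8^3 = 81920
Step 4: w0 = numerator / denominator = 3.07733e+04 / 81920 = 0.3757 um


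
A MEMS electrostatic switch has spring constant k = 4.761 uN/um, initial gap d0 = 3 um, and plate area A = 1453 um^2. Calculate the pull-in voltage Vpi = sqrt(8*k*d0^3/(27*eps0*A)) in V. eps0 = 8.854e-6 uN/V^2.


Step 1: Compute numerator: 8 * k * d0^3 = 8 * 4.761 * 3^3 = 1028.376
Step 2: Compute denominator: 27 * eps0 * A = 27 * 8.854e-6 * 1453 = 0.347351
Step 3: Vpi = sqrt(1028.376 / 0.347351)
Vpi = 54.41 V


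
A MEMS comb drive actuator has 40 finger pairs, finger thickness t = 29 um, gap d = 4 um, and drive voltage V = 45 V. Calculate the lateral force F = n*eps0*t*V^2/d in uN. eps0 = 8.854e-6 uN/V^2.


Step 1: Parameters: n=40, eps0=8.854e-6 uN/V^2, t=29 um, V=45 V, d=4 um
Step 2: V^2 = 2025
Step 3: F = 40 * 8.854e-6 * 29 * 2025 / 4
F = 5.2 uN


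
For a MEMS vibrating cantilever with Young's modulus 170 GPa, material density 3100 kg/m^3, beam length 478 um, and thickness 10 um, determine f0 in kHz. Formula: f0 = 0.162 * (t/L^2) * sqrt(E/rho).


Step 1: Convert units to SI.
t_SI = 10e-6 m, L_SI = 478e-6 m
Step 2: Calculate sqrt(E/rho).
sqrt(170e9 / 3100) = 7405.32 m/s
Step 3: Compute f0.
f0 = 0.162 * 10e-6 / (478e-6)^2 * 7405.32 = 52505.3 Hz = 52.51 kHz


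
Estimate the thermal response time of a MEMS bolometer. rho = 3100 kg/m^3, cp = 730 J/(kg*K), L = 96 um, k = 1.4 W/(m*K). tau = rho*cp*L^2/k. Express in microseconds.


Step 1: Convert L to m: L = 96e-6 m
Step 2: L^2 = (96e-6)^2 = 9.216e-09 m^2
Step 3: tau = 3100 * 730 * 9.216e-09 / 1.4 = 1.489700571e-02 s
Step 4: Convert to microseconds (multiply by 1e6).
tau = 14897.006 us


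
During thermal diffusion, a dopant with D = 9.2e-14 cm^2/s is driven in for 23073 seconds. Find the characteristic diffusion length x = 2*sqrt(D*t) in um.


Step 1: Compute D*t = 9.2e-14 * 23073 = 2.122716e-09 cm^2
Step 2: sqrt(D*t) = 4.6073e-05 cm
Step 3: x = 2 * 4.6073e-05 cm = 9.2146e-05 cm
Step 4: Convert to um (1 cm = 1e4 um): x = 0.921 um


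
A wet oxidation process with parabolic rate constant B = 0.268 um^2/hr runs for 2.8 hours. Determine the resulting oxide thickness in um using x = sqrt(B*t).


Step 1: Compute B*t = 0.268 * 2.8 = 0.7504
Step 2: x = sqrt(0.7504)
x = 0.866 um


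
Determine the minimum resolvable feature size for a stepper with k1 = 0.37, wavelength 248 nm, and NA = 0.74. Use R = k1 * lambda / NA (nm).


Step 1: Identify values: k1 = 0.37, lambda = 248 nm, NA = 0.74
Step 2: R = k1 * lambda / NA
R = 0.37 * 248 / 0.74
R = 124.0 nm


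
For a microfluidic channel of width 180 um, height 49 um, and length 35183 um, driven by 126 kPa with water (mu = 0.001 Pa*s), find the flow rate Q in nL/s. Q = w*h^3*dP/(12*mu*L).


Step 1: Convert all dimensions to SI (meters).
w = 180e-6 m, h = 49e-6 m, L = 35183e-6 m, dP = 126e3 Pa
Step 2: Q = w * h^3 * dP / (12 * mu * L)
Q = 180e-6 * (49e-6)^3 * 126e3 / (12 * 0.001 * 35183e-6) = 6.32000142e-09 m^3/s
Step 3: Convert Q from m^3/s to nL/s (1 m^3 = 1e12 nL, so multiply by 1e12).
Q = 6320.001 nL/s


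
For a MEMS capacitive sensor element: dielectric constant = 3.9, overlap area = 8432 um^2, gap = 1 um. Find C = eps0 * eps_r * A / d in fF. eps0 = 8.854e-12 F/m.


Step 1: Convert area to m^2: A = 8432e-12 m^2
Step 2: Convert gap to m: d = 1e-6 m
Step 3: C = eps0 * eps_r * A / d
C = 8.854e-12 * 3.9 * 8432e-12 / 1e-6
Step 4: Convert to fF (multiply by 1e15).
C = 291.16 fF


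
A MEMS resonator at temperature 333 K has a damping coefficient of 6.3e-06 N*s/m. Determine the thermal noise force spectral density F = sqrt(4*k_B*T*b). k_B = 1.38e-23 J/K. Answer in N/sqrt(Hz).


Step 1: Compute 4 * k_B * T * b
= 4 * 1.38e-23 * 333 * 6.3e-06
= 1.1580e-25 N^2/Hz
Step 2: F_noise = sqrt(1.1580e-25)
F_noise = 3.40e-13 N/sqrt(Hz)


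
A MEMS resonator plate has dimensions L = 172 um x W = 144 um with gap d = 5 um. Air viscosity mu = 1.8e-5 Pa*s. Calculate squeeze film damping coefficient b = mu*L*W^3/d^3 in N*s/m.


Step 1: Convert to SI.
L = 172e-6 m, W = 144e-6 m, d = 5e-6 m
Step 2: W^3 = (144e-6)^3 = 2.99e-12 m^3
Step 3: d^3 = (5e-6)^3 = 1.25e-16 m^3
Step 4: b = 1.8e-5 * 172e-6 * 2.99e-12 / 1.25e-16
b = 7.40e-05 N*s/m


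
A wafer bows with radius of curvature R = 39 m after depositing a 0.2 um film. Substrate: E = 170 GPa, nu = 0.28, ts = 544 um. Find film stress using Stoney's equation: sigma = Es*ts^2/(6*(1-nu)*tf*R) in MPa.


Step 1: Compute numerator: Es * ts^2 = 170 * 544^2 = 50309120 (GPa*um^2)
Step 2: Compute denominator (R in um): 6*(1-nu)*tf*R = 6*0.72*0.2*39e6 = 33696000.0 (um^2)
Step 3: sigma (GPa) = 50309120 / 33696000.0 = 1.493029e+00 GPa
Step 4: Convert to MPa (x1000): sigma = 1493.0 MPa


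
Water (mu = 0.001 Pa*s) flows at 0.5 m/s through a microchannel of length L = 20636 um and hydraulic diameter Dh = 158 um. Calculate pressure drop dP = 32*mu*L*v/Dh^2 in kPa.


Step 1: Convert to SI: L = 20636e-6 m, Dh = 158e-6 m
Step 2: dP = 32 * 0.001 * 20636e-6 * 0.5 / (158e-6)^2
Step 3: dP = 13226.09 Pa
Step 4: Convert to kPa: dP = 13.23 kPa


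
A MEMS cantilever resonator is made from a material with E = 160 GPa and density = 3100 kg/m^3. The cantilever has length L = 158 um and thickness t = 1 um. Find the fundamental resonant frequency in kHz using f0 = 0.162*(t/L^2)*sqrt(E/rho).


Step 1: Convert units to SI.
t_SI = 1e-6 m, L_SI = 158e-6 m
Step 2: Calculate sqrt(E/rho).
sqrt(160e9 / 3100) = 7184.21 m/s
Step 3: Compute f0.
f0 = 0.162 * 1e-6 / (158e-6)^2 * 7184.21 = 46620.8 Hz = 46.62 kHz


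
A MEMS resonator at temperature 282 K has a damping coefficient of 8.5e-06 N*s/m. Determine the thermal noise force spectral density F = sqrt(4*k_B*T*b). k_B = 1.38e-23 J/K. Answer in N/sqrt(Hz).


Step 1: Compute 4 * k_B * T * b
= 4 * 1.38e-23 * 282 * 8.5e-06
= 1.3231e-25 N^2/Hz
Step 2: F_noise = sqrt(1.3231e-25)
F_noise = 3.64e-13 N/sqrt(Hz)


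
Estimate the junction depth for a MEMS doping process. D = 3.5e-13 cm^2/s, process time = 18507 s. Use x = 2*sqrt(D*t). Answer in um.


Step 1: Compute D*t = 3.5e-13 * 18507 = 6.47745e-09 cm^2
Step 2: sqrt(D*t) = 8.0483e-05 cm
Step 3: x = 2 * 8.0483e-05 cm = 1.60966e-04 cm
Step 4: Convert to um (1 cm = 1e4 um): x = 1.61 um


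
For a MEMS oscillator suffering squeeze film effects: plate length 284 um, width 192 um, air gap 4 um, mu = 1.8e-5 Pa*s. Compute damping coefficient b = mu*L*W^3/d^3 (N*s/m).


Step 1: Convert to SI.
L = 284e-6 m, W = 192e-6 m, d = 4e-6 m
Step 2: W^3 = (192e-6)^3 = 7.08e-12 m^3
Step 3: d^3 = (4e-6)^3 = 6.40e-17 m^3
Step 4: b = 1.8e-5 * 284e-6 * 7.08e-12 / 6.40e-17
b = 5.65e-04 N*s/m


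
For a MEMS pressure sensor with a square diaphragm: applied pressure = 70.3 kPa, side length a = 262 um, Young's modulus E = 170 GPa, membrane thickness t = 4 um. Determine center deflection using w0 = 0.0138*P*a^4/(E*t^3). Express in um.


Step 1: Convert pressure to compatible units (E is in GPa, so P in GPa).
P = 70.3 kPa = 70.3e-6 GPa
Step 2: Compute numerator: 0.0138 * P * a^4.
a^4 = 262^4 = 4711998736
numerator = 0.0138 * 70.3e-6 * 4711998736 = 4.5713e+03
Step 3: Compute denominator: E * t^3 = 170 * 4^3 = 10880
Step 4: w0 = numerator / denominator = 4.5713e+03 / 10880 = 0.4202 um


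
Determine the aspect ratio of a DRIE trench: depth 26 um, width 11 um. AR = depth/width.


Step 1: AR = depth / width
Step 2: AR = 26 / 11
AR = 2.4


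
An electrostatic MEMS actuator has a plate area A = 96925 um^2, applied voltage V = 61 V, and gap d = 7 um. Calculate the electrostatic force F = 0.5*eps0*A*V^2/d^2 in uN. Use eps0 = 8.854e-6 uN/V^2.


Step 1: Identify parameters.
eps0 = 8.854e-6 uN/V^2, A = 96925 um^2, V = 61 V, d = 7 um
Step 2: Compute V^2 = 61^2 = 3721
Step 3: Compute d^2 = 7^2 = 49
Step 4: F = 0.5 * 8.854e-6 * 96925 * 3721 / 49
F = 32.584 uN


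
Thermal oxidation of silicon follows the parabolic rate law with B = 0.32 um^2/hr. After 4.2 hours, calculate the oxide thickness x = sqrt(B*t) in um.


Step 1: Compute B*t = 0.32 * 4.2 = 1.344
Step 2: x = sqrt(1.344)
x = 1.159 um


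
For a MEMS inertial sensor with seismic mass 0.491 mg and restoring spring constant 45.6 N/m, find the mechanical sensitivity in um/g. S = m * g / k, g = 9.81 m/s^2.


Step 1: Convert mass: m = 0.491 mg = 4.91e-07 kg
Step 2: S = m * g / k = 4.91e-07 * 9.81 / 45.6
Step 3: S = 1.06e-07 m/g
Step 4: Convert to um/g: S = 0.106 um/g


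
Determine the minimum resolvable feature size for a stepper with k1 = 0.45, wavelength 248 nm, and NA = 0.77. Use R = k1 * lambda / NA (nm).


Step 1: Identify values: k1 = 0.45, lambda = 248 nm, NA = 0.77
Step 2: R = k1 * lambda / NA
R = 0.45 * 248 / 0.77
R = 144.9 nm


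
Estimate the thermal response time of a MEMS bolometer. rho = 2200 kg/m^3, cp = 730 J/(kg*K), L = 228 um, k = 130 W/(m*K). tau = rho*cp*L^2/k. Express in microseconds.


Step 1: Convert L to m: L = 228e-6 m
Step 2: L^2 = (228e-6)^2 = 5.1984e-08 m^2
Step 3: tau = 2200 * 730 * 5.1984e-08 / 130 = 6.4220234e-04 s
Step 4: Convert to microseconds (multiply by 1e6).
tau = 642.202 us


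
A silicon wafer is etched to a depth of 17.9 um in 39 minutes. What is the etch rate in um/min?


Step 1: Etch rate = depth / time
Step 2: rate = 17.9 / 39
rate = 0.459 um/min


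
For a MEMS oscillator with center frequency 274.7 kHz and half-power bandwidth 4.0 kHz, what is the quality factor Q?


Step 1: Q = f0 / bandwidth
Step 2: Q = 274.7 / 4.0
Q = 68.7


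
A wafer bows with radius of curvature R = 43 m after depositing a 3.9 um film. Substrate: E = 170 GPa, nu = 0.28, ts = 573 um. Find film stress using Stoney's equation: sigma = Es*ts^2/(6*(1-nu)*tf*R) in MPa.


Step 1: Compute numerator: Es * ts^2 = 170 * 573^2 = 55815930 (GPa*um^2)
Step 2: Compute denominator (R in um): 6*(1-nu)*tf*R = 6*0.72*3.9*43e6 = 724464000.0 (um^2)
Step 3: sigma (GPa) = 55815930 / 724464000.0 = 7.7044e-02 GPa
Step 4: Convert to MPa (x1000): sigma = 77.0 MPa


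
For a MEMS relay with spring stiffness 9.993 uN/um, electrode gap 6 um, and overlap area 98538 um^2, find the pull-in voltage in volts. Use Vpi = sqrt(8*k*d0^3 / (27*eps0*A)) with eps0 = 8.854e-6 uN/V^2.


Step 1: Compute numerator: 8 * k * d0^3 = 8 * 9.993 * 6^3 = 17267.904
Step 2: Compute denominator: 27 * eps0 * A = 27 * 8.854e-6 * 98538 = 23.556297
Step 3: Vpi = sqrt(17267.904 / 23.556297)
Vpi = 27.07 V


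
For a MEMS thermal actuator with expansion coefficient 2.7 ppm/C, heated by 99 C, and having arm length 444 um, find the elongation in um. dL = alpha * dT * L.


Step 1: Convert CTE: alpha = 2.7 ppm/C = 2.7e-6 /C
Step 2: dL = 2.7e-6 * 99 * 444
dL = 0.1187 um


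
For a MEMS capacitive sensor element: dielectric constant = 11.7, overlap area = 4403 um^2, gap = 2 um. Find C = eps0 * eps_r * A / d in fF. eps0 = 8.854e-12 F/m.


Step 1: Convert area to m^2: A = 4403e-12 m^2
Step 2: Convert gap to m: d = 2e-6 m
Step 3: C = eps0 * eps_r * A / d
C = 8.854e-12 * 11.7 * 4403e-12 / 2e-6
Step 4: Convert to fF (multiply by 1e15).
C = 228.06 fF


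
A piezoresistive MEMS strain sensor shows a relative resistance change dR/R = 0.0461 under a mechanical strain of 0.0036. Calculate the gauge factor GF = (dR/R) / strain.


Step 1: Identify values.
dR/R = 0.0461, strain = 0.0036
Step 2: GF = (dR/R) / strain = 0.0461 / 0.0036
GF = 12.8


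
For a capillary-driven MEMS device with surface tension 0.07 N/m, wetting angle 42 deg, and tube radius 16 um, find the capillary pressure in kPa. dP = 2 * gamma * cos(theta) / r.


Step 1: cos(42 deg) = 0.7431
Step 2: Convert r to m: r = 16e-6 m
Step 3: dP = 2 * 0.07 * 0.7431 / 16e-6 = 6502.1 Pa
Step 4: Convert Pa to kPa (divide by 1000).
dP = 6.5 kPa


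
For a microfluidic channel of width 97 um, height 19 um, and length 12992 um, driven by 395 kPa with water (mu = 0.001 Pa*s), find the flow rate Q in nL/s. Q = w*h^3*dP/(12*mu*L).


Step 1: Convert all dimensions to SI (meters).
w = 97e-6 m, h = 19e-6 m, L = 12992e-6 m, dP = 395e3 Pa
Step 2: Q = w * h^3 * dP / (12 * mu * L)
Q = 97e-6 * (19e-6)^3 * 395e3 / (12 * 0.001 * 12992e-6) = 1.68566929e-09 m^3/s
Step 3: Convert Q from m^3/s to nL/s (1 m^3 = 1e12 nL, so multiply by 1e12).
Q = 1685.669 nL/s


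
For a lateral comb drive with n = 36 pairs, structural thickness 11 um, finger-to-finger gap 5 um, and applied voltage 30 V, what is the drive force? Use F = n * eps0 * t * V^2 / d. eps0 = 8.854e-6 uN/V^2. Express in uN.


Step 1: Parameters: n=36, eps0=8.854e-6 uN/V^2, t=11 um, V=30 V, d=5 um
Step 2: V^2 = 900
Step 3: F = 36 * 8.854e-6 * 11 * 900 / 5
F = 0.631 uN


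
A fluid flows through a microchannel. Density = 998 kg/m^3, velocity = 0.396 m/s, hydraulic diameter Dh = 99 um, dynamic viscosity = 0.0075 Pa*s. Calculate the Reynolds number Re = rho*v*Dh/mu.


Step 1: Convert Dh to meters: Dh = 99e-6 m
Step 2: Re = rho * v * Dh / mu
Re = 998 * 0.396 * 99e-6 / 0.0075
Re = 5.217


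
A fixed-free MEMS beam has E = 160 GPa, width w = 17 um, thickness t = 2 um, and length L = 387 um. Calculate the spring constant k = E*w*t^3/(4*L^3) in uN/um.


Step 1: Convert E to consistent units (1 GPa = 1000 uN/um^2).
E = 160 GPa = 160000 uN/um^2
Step 2: Compute t^3 = 2^3 = 8
Step 3: Compute L^3 = 387^3 = 57960603
Step 4: k = 160000 * 17 * 8 / (4 * 57960603)
k = 0.0939 uN/um


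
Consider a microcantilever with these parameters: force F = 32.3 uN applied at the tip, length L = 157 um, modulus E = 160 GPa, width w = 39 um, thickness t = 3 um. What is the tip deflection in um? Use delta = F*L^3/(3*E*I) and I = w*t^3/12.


Step 1: Calculate the second moment of area.
I = w * t^3 / 12 = 39 * 3^3 / 12 = 87.75 um^4
Step 2: Convert E to consistent units (1 GPa = 1000 uN/um^2).
E = 160 GPa = 160000 uN/um^2
Step 3: Calculate tip deflection.
delta = F * L^3 / (3 * E * I)
delta = 32.3 * 157^3 / (3 * 160000 * 87.75)
delta = 2.9677 um


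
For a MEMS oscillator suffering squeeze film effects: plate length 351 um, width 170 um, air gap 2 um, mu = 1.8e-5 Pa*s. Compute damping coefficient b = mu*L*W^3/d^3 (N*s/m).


Step 1: Convert to SI.
L = 351e-6 m, W = 170e-6 m, d = 2e-6 m
Step 2: W^3 = (170e-6)^3 = 4.91e-12 m^3
Step 3: d^3 = (2e-6)^3 = 8.00e-18 m^3
Step 4: b = 1.8e-5 * 351e-6 * 4.91e-12 / 8.00e-18
b = 3.88e-03 N*s/m


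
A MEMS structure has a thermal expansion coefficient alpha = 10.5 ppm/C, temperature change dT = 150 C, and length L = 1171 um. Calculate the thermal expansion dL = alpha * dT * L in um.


Step 1: Convert CTE: alpha = 10.5 ppm/C = 10.5e-6 /C
Step 2: dL = 10.5e-6 * 150 * 1171
dL = 1.8443 um


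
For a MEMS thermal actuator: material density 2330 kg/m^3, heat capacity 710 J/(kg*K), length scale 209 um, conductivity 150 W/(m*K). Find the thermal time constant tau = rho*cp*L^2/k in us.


Step 1: Convert L to m: L = 209e-6 m
Step 2: L^2 = (209e-6)^2 = 4.3681e-08 m^2
Step 3: tau = 2330 * 710 * 4.3681e-08 / 150 = 4.8174319e-04 s
Step 4: Convert to microseconds (multiply by 1e6).
tau = 481.743 us
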